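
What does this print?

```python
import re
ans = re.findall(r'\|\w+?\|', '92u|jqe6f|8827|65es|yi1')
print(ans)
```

['|jqe6f|', '|65es|']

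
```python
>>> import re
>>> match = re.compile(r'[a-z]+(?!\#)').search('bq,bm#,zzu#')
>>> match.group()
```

'bq'

The negative lookahead/lookbehind blocks any match where the forbidden context is present.
The match spans [0:2] → 'bq'.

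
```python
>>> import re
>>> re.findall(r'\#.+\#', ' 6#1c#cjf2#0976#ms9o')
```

Matches: at [2:16] → '#1c#cjf2#0976#'.
Since nothing is captured, `findall` lists the 1 matched substring directly.

['#1c#cjf2#0976#']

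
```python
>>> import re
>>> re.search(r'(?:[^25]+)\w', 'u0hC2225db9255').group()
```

This matches one or more of any character except [25] (non-capturing group); then a word character.
Unlike `match`, `search` isn't anchored — it looks for the pattern anywhere in the string.
The match spans [0:5] → 'u0hC2'.

'u0hC2'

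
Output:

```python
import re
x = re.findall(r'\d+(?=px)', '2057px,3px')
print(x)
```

The `(?=…)`/`(?<=…)` assertion just peeks at neighbouring text; it doesn't advance the match position.
Walking the string: at [0:4] → '2057'; at [7:8] → '3'.
`findall` yields the raw match text (2 of them) because the pattern has no groups.

['2057', '3']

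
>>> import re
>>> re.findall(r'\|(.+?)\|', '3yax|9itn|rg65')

['9itn']

`findall` collects group 1 from the one match (1 total).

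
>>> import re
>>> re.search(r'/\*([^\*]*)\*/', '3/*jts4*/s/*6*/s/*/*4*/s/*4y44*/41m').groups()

('jts4',)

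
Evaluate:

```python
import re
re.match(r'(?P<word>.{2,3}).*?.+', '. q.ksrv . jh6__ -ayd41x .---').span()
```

This matches 2 to 3 of any character (captured as 'word'); then zero or more of any character (lazy), then one or more of any character.
`re.match` won't scan ahead — the pattern has to work from the very first character.
The match spans [0:29] → '. q.ksrv . jh6__ -ayd41x .---'.
Captured: group 1 = '. q'.

(0, 29)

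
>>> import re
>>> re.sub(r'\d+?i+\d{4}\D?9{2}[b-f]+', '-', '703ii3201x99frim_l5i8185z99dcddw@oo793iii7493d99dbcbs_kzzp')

'-rim_l-w@oo-s_kzzp'

Pattern: one or more of a digit (lazy); then one or more of the literal 'i', then exactly 4 of a digit, then optionally a non-digit; then exactly 2 of a literal '9', then one or more of a character in [b-f].
Matches: at [0:13] → '703ii3201x99f'; at [18:31] → '5i8185z99dcdd'; at [35:52] → '793iii7493d99dbcb'.
Each match is replaced by '-'.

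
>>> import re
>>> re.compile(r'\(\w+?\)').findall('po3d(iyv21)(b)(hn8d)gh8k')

['(iyv21)', '(b)', '(hn8d)']

Walking the string: at [4:11] → '(iyv21)'; at [11:14] → '(b)'; at [14:20] → '(hn8d)'.
`findall` yields the raw match text (3 of them) because the pattern has no groups.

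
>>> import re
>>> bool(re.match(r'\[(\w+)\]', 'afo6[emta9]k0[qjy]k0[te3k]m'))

`match` is anchored at position 0; if the pattern doesn't fit there, it returns None.
Here the pattern fails at index 0, so the call returns None, and `bool(None)` is False.

False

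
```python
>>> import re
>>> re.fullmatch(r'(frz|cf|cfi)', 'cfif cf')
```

None

`re.fullmatch` is like wrapping the pattern in `^…$` (in single-line mode).
Here the pattern can't cover the whole string, so the call returns None.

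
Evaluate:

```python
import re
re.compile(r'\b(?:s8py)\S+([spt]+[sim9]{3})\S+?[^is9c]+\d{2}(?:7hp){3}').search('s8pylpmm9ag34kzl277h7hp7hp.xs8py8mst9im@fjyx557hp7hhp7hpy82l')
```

None

Pattern: a word boundary (`\b`, zero-width); then the literal 's8', then the literal 'py' (non-capturing group); then one or more of a non-whitespace character; then one or more of one of [spt], then exactly 3 of one of [sim9] (captured); then one or more of a non-whitespace character (lazy), then one or more of any character except [is9c]; then exactly 2 of a digit, then the literal '7hp' repeated 3 times.
`re.search` tries every starting position until one works.
Here nothing in the string fits, so the call returns None.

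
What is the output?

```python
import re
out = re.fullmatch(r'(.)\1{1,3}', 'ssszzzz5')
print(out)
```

`\1` is not a pattern — it's the concrete string captured by group 1, re-applied verbatim.
`re.fullmatch` requires the pattern to consume the entire string.
Here there's no way to consume every character, so the call returns None.

None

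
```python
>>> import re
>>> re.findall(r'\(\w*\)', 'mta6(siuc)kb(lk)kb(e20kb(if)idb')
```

No capturing groups, so `findall` returns the 3 full match strings.

['(siuc)', '(lk)', '(if)']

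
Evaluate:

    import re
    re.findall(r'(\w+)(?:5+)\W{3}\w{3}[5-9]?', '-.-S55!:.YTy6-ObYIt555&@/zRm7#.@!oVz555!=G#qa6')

['S5', 'ObYIt55']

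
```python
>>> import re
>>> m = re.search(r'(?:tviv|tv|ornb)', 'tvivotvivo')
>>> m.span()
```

(0, 4)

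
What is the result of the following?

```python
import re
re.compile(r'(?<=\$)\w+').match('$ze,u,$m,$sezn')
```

The lookaround is zero-width — it requires the adjacent text to match without consuming it, so the asserted text isn't part of the match.
`re.match` won't scan ahead — the pattern has to work from the very first character.
Here position 0 doesn't satisfy it, so the call returns None.

None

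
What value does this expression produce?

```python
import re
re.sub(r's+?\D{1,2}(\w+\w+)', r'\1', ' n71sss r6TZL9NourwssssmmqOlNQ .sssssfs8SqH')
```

' n71r6TZL9NourwssssmmqOlNQ .ssfs8SqH'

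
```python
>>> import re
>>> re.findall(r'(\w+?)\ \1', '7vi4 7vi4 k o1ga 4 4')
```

['7vi4', '4']

`\1` is not a pattern — it's the concrete string captured by group 1, re-applied verbatim.
Walking the string: at [0:9] match '7vi4 7vi4', group 1 = '7vi4'; at [17:20] match '4 4', group 1 = '4'.
Because there's exactly one group, `findall` drops the full match and keeps group 1 from each hit.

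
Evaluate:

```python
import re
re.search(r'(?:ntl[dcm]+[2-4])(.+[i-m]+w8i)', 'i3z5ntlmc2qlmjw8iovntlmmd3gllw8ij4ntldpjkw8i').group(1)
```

The pattern matches the literal 'ntl', then one or more of one of [dcm], then a character in [2-4] (non-capturing group); then one or more of any character, then one or more of a character in [i-m], then the literal 'w8i' (captured).
`search` walks the string left to right and returns the first match it finds.
The match spans [4:44] → 'ntlmc2qlmjw8iovntlmmd3gllw8ij4ntldpjkw8i'.
Captured: group 1 = 'qlmjw8iovntlmmd3gllw8ij4ntldpjkw8i'.

'qlmjw8iovntlmmd3gllw8ij4ntldpjkw8i'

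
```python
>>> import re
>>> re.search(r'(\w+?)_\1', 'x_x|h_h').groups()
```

The match spans [0:3] → 'x_x'.
Captured: group 1 = 'x'.

('x',)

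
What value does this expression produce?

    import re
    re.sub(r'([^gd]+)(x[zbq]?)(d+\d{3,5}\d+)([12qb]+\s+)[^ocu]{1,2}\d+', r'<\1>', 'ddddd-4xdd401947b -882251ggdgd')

'ddddd<-4>ggdgd'

This matches one or more of any character except [gd] (captured); then the literal 'x', then optionally one of [zbq] (captured); then one or more of a literal 'd', then 3 to 5 of a digit, then one or more of a digit (captured); then one or more of one of [12qb], then one or more of whitespace (captured); then 1 to 2 of any character except [ocu], then one or more of a digit.
Matches: at [5:25] → '-4xdd401947b -882251'.
Each match is replaced using the text its own group 1 captured.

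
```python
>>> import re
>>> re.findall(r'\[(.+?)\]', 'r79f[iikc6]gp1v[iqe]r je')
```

['iikc6', 'iqe']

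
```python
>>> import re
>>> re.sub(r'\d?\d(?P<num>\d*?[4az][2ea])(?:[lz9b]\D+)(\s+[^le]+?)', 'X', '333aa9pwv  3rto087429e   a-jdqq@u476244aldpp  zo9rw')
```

'XrtoX-jdqq@uXo9rw'

Lazy quantifiers expand one character at a time until the remainder of the pattern can match.
`sub` substitutes 'X' at each match site.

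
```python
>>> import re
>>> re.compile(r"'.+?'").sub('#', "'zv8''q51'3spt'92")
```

A `+?`/`*?`/`{m,n}?` starts at its minimum and grows only as far as needed for what follows to match.
Matches: at [0:5] → "'zv8'"; at [5:10] → "'q51'".
Every occurrence is swapped for '#'.

"##3spt'92"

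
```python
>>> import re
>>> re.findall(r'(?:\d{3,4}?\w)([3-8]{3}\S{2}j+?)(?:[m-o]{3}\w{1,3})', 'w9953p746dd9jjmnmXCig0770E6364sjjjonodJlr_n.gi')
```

The pattern matches 3 to 4 of a digit (lazy), then a word character (non-capturing group); then exactly 3 of a character in [3-8], then exactly 2 of a non-whitespace character, then one or more of the literal 'j' (lazy) (captured); then exactly 3 of a character in [m-o], then 1 to 3 of a word character (non-capturing group).
Scanning left to right: at [21:40] match '0770E6364sjjjonodJl', group 1 = '6364sjjj'.
One capturing group, so `findall` returns just the captured substring from the one match — 1 in all.

['6364sjjj']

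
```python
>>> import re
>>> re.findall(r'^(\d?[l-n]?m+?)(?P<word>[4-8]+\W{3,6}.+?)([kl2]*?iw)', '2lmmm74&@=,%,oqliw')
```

[('2lmmm', '74&@=,%,oq', 'liw')]

The `?` after the quantifier makes it lazy — it takes as little as possible before letting the rest of the pattern try.
Multiple groups make `findall` return tuples — one 3-tuple for the one match.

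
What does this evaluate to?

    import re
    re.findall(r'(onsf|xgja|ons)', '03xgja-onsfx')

['xgja', 'onsf']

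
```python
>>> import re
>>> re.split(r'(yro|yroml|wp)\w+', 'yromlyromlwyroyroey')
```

`|` is ordered: at each position the engine commits to the first alternative that works.
`re.split` interleaves the captured-group text with the surrounding fragments.

['', 'yro', '']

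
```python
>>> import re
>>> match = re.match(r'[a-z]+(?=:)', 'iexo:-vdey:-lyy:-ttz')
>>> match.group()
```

'iexo'

Lookahead/lookbehind check context without consuming it, so the matched span excludes the asserted characters.
With `match`, the pattern is implicitly anchored at the beginning.
The match spans [0:4] → 'iexo'.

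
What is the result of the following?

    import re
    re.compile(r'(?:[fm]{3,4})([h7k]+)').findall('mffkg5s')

This matches 3 to 4 of one of [fm] (non-capturing group); then one or more of one of [h7k] (captured).
Matches: at [0:4] match 'mffk', group 1 = 'k'.
With a single group, `findall` returns only what that group captured — 1 item.

['k']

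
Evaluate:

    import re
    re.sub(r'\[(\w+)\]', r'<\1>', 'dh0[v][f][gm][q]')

'dh0<v><f><gm><q>'

Matches: at [3:6] → '[v]'; at [6:9] → '[f]'; at [9:13] → '[gm]'; at [13:16] → '[q]'.
Each match is replaced using the text its own group 1 captured.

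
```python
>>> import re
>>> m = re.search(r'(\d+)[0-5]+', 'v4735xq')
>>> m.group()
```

The pattern matches one or more of a digit (captured); then one or more of a character in [0-5].
Unlike `match`, `search` isn't anchored — it looks for the pattern anywhere in the string.
The match spans [1:5] → '4735'.
Captured: group 1 = '473'.

'4735'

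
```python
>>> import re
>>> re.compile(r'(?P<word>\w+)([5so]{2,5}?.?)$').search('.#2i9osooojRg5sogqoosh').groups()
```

('2i9osooojRg5sogqo', 'osh')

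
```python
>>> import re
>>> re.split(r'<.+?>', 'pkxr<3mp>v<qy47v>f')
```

['pkxr', 'v', 'f']

A `+?`/`*?`/`{m,n}?` starts at its minimum and grows only as far as needed for what follows to match.
Splitting on the pattern gives 3 pieces.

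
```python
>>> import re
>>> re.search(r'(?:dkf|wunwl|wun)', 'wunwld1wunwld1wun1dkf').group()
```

'wunwl'

Alternation tries branches left to right and keeps the first one that lets the overall match succeed at that position.
Unlike `match`, `search` isn't anchored — it looks for the pattern anywhere in the string.
The match spans [0:5] → 'wunwl'.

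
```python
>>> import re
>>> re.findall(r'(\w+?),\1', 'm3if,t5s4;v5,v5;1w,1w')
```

The backreference `\1` re-matches whatever the first group consumed, character for character.
Scanning left to right: at [10:15] match 'v5,v5', group 1 = 'v5'; at [16:21] match '1w,1w', group 1 = '1w'.
With a single group, `findall` returns only what that group captured — 2 items.

['v5', '1w']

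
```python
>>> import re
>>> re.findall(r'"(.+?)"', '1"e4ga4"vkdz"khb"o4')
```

Matches: at [1:8] match '"e4ga4"', group 1 = 'e4ga4'; at [12:17] match '"khb"', group 1 = 'khb'.
`findall` collects group 1 from each match (2 total).

['e4ga4', 'khb']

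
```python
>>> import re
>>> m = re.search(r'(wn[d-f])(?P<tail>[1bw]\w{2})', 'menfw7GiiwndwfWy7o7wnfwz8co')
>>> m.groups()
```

The match spans [9:15] → 'wndwfW'.
Captured: group 1 = 'wnd', group 2 = 'wfW'.

('wnd', 'wfW')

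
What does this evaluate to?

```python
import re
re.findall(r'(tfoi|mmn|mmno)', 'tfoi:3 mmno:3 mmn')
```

Alternation isn't longest-match — the leftmost alternative that fits at this position is chosen.
One capturing group, so `findall` returns just the captured substring from each match — 3 in all.

['tfoi', 'mmn', 'mmn']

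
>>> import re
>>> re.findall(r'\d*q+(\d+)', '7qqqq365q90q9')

Pattern: zero or more of a digit, then one or more of a literal 'q'; then one or more of a digit (captured).
Matches: at [0:8] match '7qqqq365', group 1 = '365'; at [8:11] match 'q90', group 1 = '90'; at [11:13] match 'q9', group 1 = '9'.
Because there's exactly one group, `findall` drops the full match and keeps group 1 from each hit.

['365', '90', '9']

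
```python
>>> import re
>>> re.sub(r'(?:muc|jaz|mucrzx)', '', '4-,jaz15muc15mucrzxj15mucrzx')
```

Alternation isn't longest-match — the leftmost alternative that fits at this position is chosen.
Matches: at [3:6] → 'jaz'; at [8:11] → 'muc'; at [13:16] → 'muc'; at [22:25] → 'muc'.
`sub` substitutes '' at each match site.

'4-,1515rzxj15rzx'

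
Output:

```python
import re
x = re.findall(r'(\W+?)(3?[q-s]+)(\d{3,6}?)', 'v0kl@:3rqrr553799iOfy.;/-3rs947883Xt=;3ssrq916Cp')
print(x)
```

[('@:', '3rqrr', '553'), ('.;/-', '3rs', '947'), ('=;', '3ssrq', '916')]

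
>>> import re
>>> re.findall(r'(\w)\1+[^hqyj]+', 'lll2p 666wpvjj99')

A backreference is literal: `\1` must see the identical characters the first group matched.
Because there's exactly one group, `findall` drops the full match and keeps group 1 from each hit.

['l', 'j']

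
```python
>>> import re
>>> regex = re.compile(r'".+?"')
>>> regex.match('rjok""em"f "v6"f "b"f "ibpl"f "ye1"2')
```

`match` is anchored at position 0; if the pattern doesn't fit there, it returns None.
Here the pattern fails at index 0, so the call returns None.

None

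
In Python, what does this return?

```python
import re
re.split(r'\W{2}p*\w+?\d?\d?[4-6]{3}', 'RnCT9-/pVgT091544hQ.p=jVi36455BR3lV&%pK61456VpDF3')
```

['RnCT9', 'hQ.p=jVi36455BR3lV', 'VpDF3']

The pattern matches exactly 2 of a non-word character, then zero or more of the literal 'p'; then one or more of a word character (lazy); then optionally a digit, then optionally a digit, then exactly 3 of a character in [4-6].
Matches to split on: at [5:17] → '-/pVgT091544'; at [35:44] → '&%pK61456'.
Splitting on the pattern gives 3 pieces.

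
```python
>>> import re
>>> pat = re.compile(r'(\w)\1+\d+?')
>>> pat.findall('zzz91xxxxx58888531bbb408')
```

['z', 'x', '8', 'b']

A backreference is literal: `\1` must see the identical characters the first group matched.
With a single group, `findall` returns only what that group captured — 4 items.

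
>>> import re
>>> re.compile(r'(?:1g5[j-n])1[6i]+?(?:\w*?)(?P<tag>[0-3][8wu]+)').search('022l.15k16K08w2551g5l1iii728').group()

'1g5l1iii728'

The pattern matches the literal '1g5', then a character in [j-n] (non-capturing group); then the literal '1', then one or more of one of [6i] (lazy); then zero or more of a word character (lazy) (non-capturing group); then a character in [0-3], then one or more of one of [8wu] (captured as 'tag').
Unlike `match`, `search` isn't anchored — it looks for the pattern anywhere in the string.
The match spans [17:28] → '1g5l1iii728'.
Captured: group 1 = '28'.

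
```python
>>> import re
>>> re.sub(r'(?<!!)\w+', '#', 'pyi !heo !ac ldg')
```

'# !h# !a# #'

`(?!…)`/`(?<!…)` only lets a position through if the neighbouring text does NOT match; no characters are consumed.
Each match is replaced by '#'.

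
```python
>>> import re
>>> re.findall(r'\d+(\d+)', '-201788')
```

`findall` collects group 1 from the one match (1 total).

['8']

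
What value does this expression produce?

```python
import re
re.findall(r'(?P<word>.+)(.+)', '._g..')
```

Pattern: one or more of any character (captured as 'word'); then one or more of any character (captured).
Scanning left to right: at [0:5] match '._g..', groups = ('._g.', '.').
With 2 capturing groups, `findall` returns a 2-tuple per match.

[('._g.', '.')]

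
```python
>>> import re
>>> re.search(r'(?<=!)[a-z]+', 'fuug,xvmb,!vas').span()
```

The positive lookaround only admits positions where the adjacent text matches; those characters stay outside the span.
The match spans [11:14] → 'vas'.

(11, 14)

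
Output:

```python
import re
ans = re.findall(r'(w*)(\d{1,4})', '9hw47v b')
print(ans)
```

[('', '9'), ('w', '47')]

The pattern matches zero or more of a literal 'w' (captured); then 1 to 4 of a digit (captured).
Matches: at [0:1] match '9', groups = ('', '9'); at [2:5] match 'w47', groups = ('w', '47').
`findall` packs the 2 group values into a tuple for every match.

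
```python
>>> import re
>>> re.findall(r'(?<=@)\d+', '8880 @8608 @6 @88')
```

['8608', '6', '88']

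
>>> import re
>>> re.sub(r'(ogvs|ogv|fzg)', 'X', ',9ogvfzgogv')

',9XXX'

Matches: at [2:5] → 'ogv'; at [5:8] → 'fzg'; at [8:11] → 'ogv'.
`sub` substitutes 'X' at each match site.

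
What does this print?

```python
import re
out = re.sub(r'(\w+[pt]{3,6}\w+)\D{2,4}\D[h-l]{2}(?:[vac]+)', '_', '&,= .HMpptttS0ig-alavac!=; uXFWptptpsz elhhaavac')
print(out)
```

&,= .HMpptttS0ig-alavac!=; _

Each match is replaced by '_'.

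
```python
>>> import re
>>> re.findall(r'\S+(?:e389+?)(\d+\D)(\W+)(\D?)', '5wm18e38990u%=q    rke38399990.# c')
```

The pattern matches one or more of a non-whitespace character; then the literal 'e38', then one or more of the literal '9' (lazy) (non-capturing group); then one or more of a digit, then a non-digit (captured); then one or more of a non-word character (captured); then optionally a non-digit (captured).
A `+?`/`*?`/`{m,n}?` starts at its minimum and grows only as far as needed for what follows to match.
Matches: at [0:15] match '5wm18e38990u%=q', groups = ('90u', '%=', 'q').
3 groups means the one result is a tuple of 3 captured strings — 1 here.

[('90u', '%=', 'q')]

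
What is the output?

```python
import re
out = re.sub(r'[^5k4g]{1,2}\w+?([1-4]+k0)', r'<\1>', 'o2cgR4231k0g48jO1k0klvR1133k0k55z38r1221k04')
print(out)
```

<4231k0>g4<1k0>k<1133k0>k55<1221k0>4

Pattern: 1 to 2 of any character except [5k4g], then one or more of a word character (lazy); then one or more of a character in [1-4], then the literal 'k0' (captured).
`\1` in the replacement pulls in group 1's text for each match.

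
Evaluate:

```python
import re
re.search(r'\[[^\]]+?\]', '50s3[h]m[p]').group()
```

`re.search` tries every starting position until one works.
The match spans [4:7] → '[h]'.

'[h]'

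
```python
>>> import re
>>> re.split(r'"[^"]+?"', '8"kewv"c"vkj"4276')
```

['8', 'c', '4276']

Matches to split on: at [1:7] → '"kewv"'; at [8:13] → '"vkj"'.
Each match becomes a cut point; 3 segments remain.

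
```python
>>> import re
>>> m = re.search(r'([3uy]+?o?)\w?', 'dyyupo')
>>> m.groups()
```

This matches one or more of one of [3uy] (lazy), then optionally the literal 'o' (captured); then optionally a word character.
`re.search` tries every starting position until one works.
The match spans [1:3] → 'yy'.
Captured: group 1 = 'y'.

('y',)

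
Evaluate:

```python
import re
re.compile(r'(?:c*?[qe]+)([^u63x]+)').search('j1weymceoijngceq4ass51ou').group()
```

The match spans [3:23] → 'eymceoijngceq4ass51o'.

'eymceoijngceq4ass51o'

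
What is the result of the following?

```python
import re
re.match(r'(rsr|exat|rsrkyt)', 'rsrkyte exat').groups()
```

('rsr',)

The match spans [0:3] → 'rsr'.
Captured: group 1 = 'rsr'.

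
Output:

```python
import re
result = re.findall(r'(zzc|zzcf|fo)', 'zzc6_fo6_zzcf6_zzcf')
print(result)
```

['zzc', 'fo', 'zzc', 'zzc']

`|` is ordered: at each position the engine commits to the first alternative that works.
Walking the string: at [0:3] match 'zzc', group 1 = 'zzc'; at [5:7] match 'fo', group 1 = 'fo'; at [9:12] match 'zzc', group 1 = 'zzc'; at [15:18] match 'zzc', group 1 = 'zzc'.
`findall` collects group 1 from each match (4 total).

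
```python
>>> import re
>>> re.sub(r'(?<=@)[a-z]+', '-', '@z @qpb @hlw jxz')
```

Lookahead/lookbehind check context without consuming it, so the matched span excludes the asserted characters.
Matches: at [1:2] → 'z'; at [4:7] → 'qpb'; at [9:12] → 'hlw'.
`sub` substitutes '-' at each match site.

'@- @- @- jxz'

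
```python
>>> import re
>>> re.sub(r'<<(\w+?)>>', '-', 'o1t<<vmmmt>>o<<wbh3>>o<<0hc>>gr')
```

Matches: at [3:12] → '<<vmmmt>>'; at [13:21] → '<<wbh3>>'; at [22:29] → '<<0hc>>'.
Every occurrence is swapped for '-'.

'o1t-o-o-gr'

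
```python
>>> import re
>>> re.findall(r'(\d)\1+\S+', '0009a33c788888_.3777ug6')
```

['0']

`\1` is not a pattern — it's the concrete string captured by group 1, re-applied verbatim.
Walking the string: at [0:23] match '0009a33c788888_.3777ug6', group 1 = '0'.
With a single group, `findall` returns only what that group captured — 1 item.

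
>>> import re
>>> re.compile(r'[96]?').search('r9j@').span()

(0, 0)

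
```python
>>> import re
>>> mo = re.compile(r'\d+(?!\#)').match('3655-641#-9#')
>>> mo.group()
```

'3655'

Because the assertion is negative and zero-width, positions next to the forbidden text are skipped.
`re.match` only tries the pattern at the start of the string.
The match spans [0:4] → '3655'.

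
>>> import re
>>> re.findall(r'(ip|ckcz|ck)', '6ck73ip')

Because there's exactly one group, `findall` drops the full match and keeps group 1 from each hit.

['ck', 'ip']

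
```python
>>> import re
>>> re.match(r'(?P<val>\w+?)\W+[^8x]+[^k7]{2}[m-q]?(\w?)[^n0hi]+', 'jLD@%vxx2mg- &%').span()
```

`re.match` only tries the pattern at the start of the string.
The match spans [0:15] → 'jLD@%vxx2mg- &%'.

(0, 15)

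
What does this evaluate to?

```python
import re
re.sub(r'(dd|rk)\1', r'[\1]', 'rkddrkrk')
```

After group 1 captures some text, `\1` only succeeds where that same text appears again.
Each match is replaced using the text its own group 1 captured.

'rkdd[rk]'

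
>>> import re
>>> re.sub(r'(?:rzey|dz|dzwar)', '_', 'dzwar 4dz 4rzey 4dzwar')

'_war 4_ 4_ 4_war'

The regex engine tests alternatives in the order written; an earlier branch that matches wins even if a later one would match more.
Matches: at [0:2] → 'dz'; at [7:9] → 'dz'; at [11:15] → 'rzey'; at [17:19] → 'dz'.
Each match is replaced by '_'.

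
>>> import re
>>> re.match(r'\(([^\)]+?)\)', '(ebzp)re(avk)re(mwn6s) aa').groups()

('ebzp',)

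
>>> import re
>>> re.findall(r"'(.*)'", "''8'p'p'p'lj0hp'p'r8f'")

Walking the string: at [0:22] match "''8'p'p'p'lj0hp'p'r8f'", group 1 = "'8'p'p'p'lj0hp'p'r8f".
With a single group, `findall` returns only what that group captured — 1 item.

["'8'p'p'p'lj0hp'p'r8f"]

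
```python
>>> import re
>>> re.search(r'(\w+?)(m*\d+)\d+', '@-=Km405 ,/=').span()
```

(3, 8)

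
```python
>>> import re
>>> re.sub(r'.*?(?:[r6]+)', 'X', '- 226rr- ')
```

This matches zero or more of any character (lazy); then one or more of one of [r6] (non-capturing group).
Matches: at [0:7] → '- 226rr'.
Each match is replaced by 'X'.

'X- '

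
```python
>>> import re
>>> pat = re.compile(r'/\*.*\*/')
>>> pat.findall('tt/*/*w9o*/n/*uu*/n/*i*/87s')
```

['/*/*w9o*/n/*uu*/n/*i*/']

`findall` yields the raw match text (1 of them) because the pattern has no groups.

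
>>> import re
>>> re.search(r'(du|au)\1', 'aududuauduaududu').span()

(2, 6)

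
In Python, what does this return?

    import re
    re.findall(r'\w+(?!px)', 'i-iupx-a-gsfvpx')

['i', 'iupx', 'a', 'gsfvpx']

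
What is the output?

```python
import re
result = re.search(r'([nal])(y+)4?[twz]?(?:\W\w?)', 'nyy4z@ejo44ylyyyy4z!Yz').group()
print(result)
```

nyy4z@e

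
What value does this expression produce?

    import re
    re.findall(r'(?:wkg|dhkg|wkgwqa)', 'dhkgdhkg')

Scanning left to right: at [0:4] → 'dhkg'; at [4:8] → 'dhkg'.
`findall` yields the raw match text (2 of them) because the pattern has no groups.

['dhkg', 'dhkg']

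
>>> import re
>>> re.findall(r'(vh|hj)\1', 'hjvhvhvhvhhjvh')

['vh', 'vh']

`\1` is not a pattern — it's the concrete string captured by group 1, re-applied verbatim.
Scanning left to right: at [2:6] match 'vhvh', group 1 = 'vh'; at [6:10] match 'vhvh', group 1 = 'vh'.
`findall` collects group 1 from each match (2 total).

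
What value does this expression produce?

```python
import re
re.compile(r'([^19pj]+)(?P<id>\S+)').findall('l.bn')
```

[('l.b', 'n')]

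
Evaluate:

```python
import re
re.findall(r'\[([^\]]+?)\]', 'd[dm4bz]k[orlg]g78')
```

Matches: at [1:8] match '[dm4bz]', group 1 = 'dm4bz'; at [9:15] match '[orlg]', group 1 = 'orlg'.
Because there's exactly one group, `findall` drops the full match and keeps group 1 from each hit.

['dm4bz', 'orlg']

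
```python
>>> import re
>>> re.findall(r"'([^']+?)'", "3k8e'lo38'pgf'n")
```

['lo38']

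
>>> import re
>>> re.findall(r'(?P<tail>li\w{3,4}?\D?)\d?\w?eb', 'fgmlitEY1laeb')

['litEY1l']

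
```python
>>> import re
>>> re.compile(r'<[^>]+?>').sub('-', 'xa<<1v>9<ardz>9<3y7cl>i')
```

Matches: at [2:7] → '<<1v>'; at [8:14] → '<ardz>'; at [15:22] → '<3y7cl>'.
Each match is replaced by '-'.

'xa-9-9-i'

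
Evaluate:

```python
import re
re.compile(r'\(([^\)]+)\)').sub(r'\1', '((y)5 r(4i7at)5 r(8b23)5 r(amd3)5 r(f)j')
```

'(y5 r4i7at5 r8b235 ramd35 rfj'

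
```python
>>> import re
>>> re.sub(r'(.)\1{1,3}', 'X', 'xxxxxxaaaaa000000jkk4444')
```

The backreference `\1` re-matches whatever the first group consumed, character for character.
Matches: at [0:4] → 'xxxx'; at [4:6] → 'xx'; at [6:10] → 'aaaa'; at [11:15] → '0000'; at [15:17] → '00'; ….
Every occurrence is swapped for 'X'.

'XXXaXXjXX'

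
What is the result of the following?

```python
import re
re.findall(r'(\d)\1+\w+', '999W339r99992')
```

['9']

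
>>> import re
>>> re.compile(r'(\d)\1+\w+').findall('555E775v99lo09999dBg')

['5']

`\1` is not a pattern — it's the concrete string captured by group 1, re-applied verbatim.
Scanning left to right: at [0:20] match '555E775v99lo09999dBg', group 1 = '5'.
With a single group, `findall` returns only what that group captured — 1 item.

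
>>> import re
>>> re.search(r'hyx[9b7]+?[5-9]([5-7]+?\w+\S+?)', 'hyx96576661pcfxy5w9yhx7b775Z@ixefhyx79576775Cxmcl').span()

(0, 29)

The pattern matches the literal 'hyx', then one or more of one of [9b7] (lazy), then a character in [5-9]; then one or more of a character in [5-7] (lazy), then one or more of a word character, then one or more of a non-whitespace character (lazy) (captured).
`re.search` scans for the first position where the pattern succeeds.
The match spans [0:29] → 'hyx96576661pcfxy5w9yhx7b775Z@'.
Captured: group 1 = '576661pcfxy5w9yhx7b775Z@'.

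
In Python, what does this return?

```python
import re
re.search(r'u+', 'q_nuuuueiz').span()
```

(3, 7)

This matches one or more of a literal 'u'.
`re.search` scans for the first position where the pattern succeeds.
The match spans [3:7] → 'uuuu'.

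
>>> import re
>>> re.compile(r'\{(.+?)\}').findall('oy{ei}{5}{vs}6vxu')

Because the quantifier is non-greedy, it stops expanding at the earliest point where the rest of the pattern can succeed.
One capturing group, so `findall` returns just the captured substring from each match — 3 in all.

['ei', '5', 'vs']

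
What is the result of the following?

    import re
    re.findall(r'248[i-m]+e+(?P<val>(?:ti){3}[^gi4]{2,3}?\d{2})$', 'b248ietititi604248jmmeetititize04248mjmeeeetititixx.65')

['tititixx.65']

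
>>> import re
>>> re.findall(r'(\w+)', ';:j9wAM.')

['j9wAM']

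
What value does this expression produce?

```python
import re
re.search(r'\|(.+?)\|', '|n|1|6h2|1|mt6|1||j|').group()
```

The match spans [0:3] → '|n|'.

'|n|'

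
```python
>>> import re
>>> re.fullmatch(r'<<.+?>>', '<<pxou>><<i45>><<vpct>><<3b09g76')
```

None

`fullmatch` succeeds only if the pattern covers the string from start to end.
Here the string isn't matched end-to-end, so the call returns None.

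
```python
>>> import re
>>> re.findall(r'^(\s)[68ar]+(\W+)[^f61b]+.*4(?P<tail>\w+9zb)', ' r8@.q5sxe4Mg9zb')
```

[(' ', '@.', 'Mg9zb')]

The pattern matches anchored at the start of the string; then whitespace (captured); then one or more of one of [68ar]; then one or more of a non-word character (captured); then one or more of any character except [f61b], then zero or more of any character, then a literal '4'; then one or more of a word character, then the literal '9zb' (captured as 'tail').
Matches: at [0:16] match ' r8@.q5sxe4Mg9zb', groups = (' ', '@.', 'Mg9zb').
3 groups means the one result is a tuple of 3 captured strings — 1 here.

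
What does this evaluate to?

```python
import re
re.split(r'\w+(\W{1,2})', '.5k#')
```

['.', '#', '']

Pattern: one or more of a word character; then 1 to 2 of a non-word character (captured).
Matches to split on: at [1:4] → '5k#'.
The group in the pattern means `split` returns the separators' captures alongside the pieces.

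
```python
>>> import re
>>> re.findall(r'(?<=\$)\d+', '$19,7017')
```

['19']

The lookaround is zero-width — it requires the adjacent text to match without consuming it, so the asserted text isn't part of the match.
With no groups in the pattern, `findall` gives back each whole match — 1 here.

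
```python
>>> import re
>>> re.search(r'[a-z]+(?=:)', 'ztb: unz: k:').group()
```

Because the assertion is zero-width, the text it checks is not consumed and won't appear in the result.
The match spans [0:3] → 'ztb'.

'ztb'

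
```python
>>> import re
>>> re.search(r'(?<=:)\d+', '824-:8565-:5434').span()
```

The `(?=…)`/`(?<=…)` assertion just peeks at neighbouring text; it doesn't advance the match position.
`re.search` scans for the first position where the pattern succeeds.
The match spans [5:9] → '8565'.

(5, 9)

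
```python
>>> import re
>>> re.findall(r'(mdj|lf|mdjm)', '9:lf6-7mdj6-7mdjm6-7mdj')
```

['lf', 'mdj', 'mdj', 'mdj']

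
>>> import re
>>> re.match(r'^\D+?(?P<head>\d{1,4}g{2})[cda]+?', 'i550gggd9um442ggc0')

The pattern matches anchored at the start of the string; then one or more of a non-digit (lazy); then 1 to 4 of a digit, then exactly 2 of a literal 'g' (captured as 'head'); then one or more of one of [cda] (lazy).
With `match`, the pattern is implicitly anchored at the beginning.
Here the pattern fails at index 0, so the call returns None.

None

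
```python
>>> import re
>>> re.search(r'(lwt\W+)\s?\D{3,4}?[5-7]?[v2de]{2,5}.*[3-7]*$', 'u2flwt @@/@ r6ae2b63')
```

None

Here no position works, so the call returns None.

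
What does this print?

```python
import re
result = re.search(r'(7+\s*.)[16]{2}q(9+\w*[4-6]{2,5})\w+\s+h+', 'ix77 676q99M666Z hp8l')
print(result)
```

None

This matches one or more of a literal '7', then zero or more of whitespace, then any character (captured); then exactly 2 of one of [16], then the literal 'q'; then one or more of the literal '9', then zero or more of a word character, then 2 to 5 of a character in [4-6] (captured); then one or more of a word character, then one or more of whitespace, then one or more of a literal 'h'.
Unlike `match`, `search` isn't anchored — it looks for the pattern anywhere in the string.
Here the pattern never matches, so the call returns None.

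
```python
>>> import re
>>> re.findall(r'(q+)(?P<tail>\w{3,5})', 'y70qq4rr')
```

Multiple groups make `findall` return tuples — one 2-tuple for the one match.

[('qq', '4rr')]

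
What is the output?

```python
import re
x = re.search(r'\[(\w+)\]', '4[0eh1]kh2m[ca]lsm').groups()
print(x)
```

Unlike `match`, `search` isn't anchored — it looks for the pattern anywhere in the string.
The match spans [1:7] → '[0eh1]'.
Captured: group 1 = '0eh1'.

('0eh1',)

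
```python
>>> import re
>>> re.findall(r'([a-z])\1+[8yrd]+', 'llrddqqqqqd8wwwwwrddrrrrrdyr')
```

['l', 'q', 'w']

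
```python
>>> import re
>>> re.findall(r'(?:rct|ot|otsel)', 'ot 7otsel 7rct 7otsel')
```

Alternation tries branches left to right and keeps the first one that lets the overall match succeed at that position.
Since nothing is captured, `findall` lists the 4 matched substrings directly.

['ot', 'ot', 'rct', 'ot']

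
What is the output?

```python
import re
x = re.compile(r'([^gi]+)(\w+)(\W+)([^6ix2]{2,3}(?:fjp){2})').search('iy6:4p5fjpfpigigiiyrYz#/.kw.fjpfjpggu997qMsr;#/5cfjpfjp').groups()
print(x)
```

('y6:4p5fjpfp', 'igigiiyrYz', '#/.', 'kw.fjpfjp')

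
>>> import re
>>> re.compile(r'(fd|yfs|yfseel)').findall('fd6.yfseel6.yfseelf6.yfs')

['fd', 'yfs', 'yfs', 'yfs']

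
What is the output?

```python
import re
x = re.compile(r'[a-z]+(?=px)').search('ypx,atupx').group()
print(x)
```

y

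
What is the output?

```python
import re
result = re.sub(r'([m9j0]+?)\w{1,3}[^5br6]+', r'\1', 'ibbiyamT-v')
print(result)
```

This matches one or more of one of [m9j0] (lazy) (captured); then 1 to 3 of a word character; then one or more of any character except [5br6].
Matches: at [6:10] → 'mT-v'.
The replacement refers to a captured group, so each match is rewritten using its own captured text.

ibbiyam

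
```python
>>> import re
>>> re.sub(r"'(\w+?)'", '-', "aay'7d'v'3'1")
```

Every occurrence is swapped for '-'.

'aay-v-1'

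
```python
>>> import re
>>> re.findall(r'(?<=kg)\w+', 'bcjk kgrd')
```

['rd']

Lookahead/lookbehind check context without consuming it, so the matched span excludes the asserted characters.
Matches: at [7:9] → 'rd'.
Since nothing is captured, `findall` lists the 1 matched substring directly.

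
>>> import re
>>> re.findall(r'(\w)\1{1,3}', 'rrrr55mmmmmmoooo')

`\1` is not a pattern — it's the concrete string captured by group 1, re-applied verbatim.
Matches: at [0:4] match 'rrrr', group 1 = 'r'; at [4:6] match '55', group 1 = '5'; at [6:10] match 'mmmm', group 1 = 'm'; at [10:12] match 'mm', group 1 = 'm'; at [12:16] match 'oooo', group 1 = 'o'.
`findall` collects group 1 from each match (5 total).

['r', '5', 'm', 'm', 'o']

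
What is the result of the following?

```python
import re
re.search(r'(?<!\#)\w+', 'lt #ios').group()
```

The negative lookahead/lookbehind blocks any match where the forbidden context is present.
The match spans [0:2] → 'lt'.

'lt'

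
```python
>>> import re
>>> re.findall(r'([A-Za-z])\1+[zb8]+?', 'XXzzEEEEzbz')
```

`\1` is not a pattern — it's the concrete string captured by group 1, re-applied verbatim.
Because there's exactly one group, `findall` drops the full match and keeps group 1 from each hit.

['X', 'E']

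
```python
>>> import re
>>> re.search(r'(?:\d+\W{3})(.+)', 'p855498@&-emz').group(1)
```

The match spans [1:13] → '855498@&-emz'.
Captured: group 1 = 'emz'.

'emz'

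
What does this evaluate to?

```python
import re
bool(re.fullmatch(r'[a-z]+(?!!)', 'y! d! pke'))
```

False

A negative assertion filters positions out without eating any characters.
`fullmatch` succeeds only if the pattern covers the string from start to end.
Here the string isn't matched end-to-end, so the call returns None, and `bool(None)` is False.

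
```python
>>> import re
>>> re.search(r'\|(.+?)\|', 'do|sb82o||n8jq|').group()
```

'|sb82o|'

A `+?`/`*?`/`{m,n}?` starts at its minimum and grows only as far as needed for what follows to match.
`re.search` tries every starting position until one works.
The match spans [2:9] → '|sb82o|'.
Captured: group 1 = 'sb82o'.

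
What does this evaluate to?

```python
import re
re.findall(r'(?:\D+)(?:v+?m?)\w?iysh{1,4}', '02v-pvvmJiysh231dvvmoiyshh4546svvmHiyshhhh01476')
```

The pattern matches one or more of a non-digit (non-capturing group); then one or more of the literal 'v' (lazy), then optionally the literal 'm' (non-capturing group); then optionally a word character, then the literal 'iys', then 1 to 4 of a literal 'h'.
Matches: at [2:13] → 'v-pvvmJiysh'; at [16:26] → 'dvvmoiyshh'; at [30:42] → 'svvmHiyshhhh'.
`findall` yields the raw match text (3 of them) because the pattern has no groups.

['v-pvvmJiysh', 'dvvmoiyshh', 'svvmHiyshhhh']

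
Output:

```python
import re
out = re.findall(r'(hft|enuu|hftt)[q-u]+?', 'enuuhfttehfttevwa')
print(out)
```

Matches: at [4:8] match 'hftt', group 1 = 'hft'; at [9:13] match 'hftt', group 1 = 'hft'.
With a single group, `findall` returns only what that group captured — 2 items.

['hft', 'hft']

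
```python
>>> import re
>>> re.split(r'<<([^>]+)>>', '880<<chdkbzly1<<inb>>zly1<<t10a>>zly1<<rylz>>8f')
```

['880', 'chdkbzly1<<inb', 'zly1', 't10a', 'zly1', 'rylz', '8f']

Matches to split on: at [3:21] → '<<chdkbzly1<<inb>>'; at [25:33] → '<<t10a>>'; at [37:45] → '<<rylz>>'.
Because the pattern has a capturing group, `split` also inserts each captured text between the pieces.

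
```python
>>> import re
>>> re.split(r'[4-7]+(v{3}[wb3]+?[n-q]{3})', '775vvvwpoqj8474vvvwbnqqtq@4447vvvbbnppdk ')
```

['', 'vvvwpoq', 'j8', 'vvvwbnqq', 'tq@', 'vvvbbnpp', 'dk ']

Pattern: one or more of a character in [4-7]; then exactly 3 of the literal 'v', then one or more of one of [wb3] (lazy), then exactly 3 of a character in [n-q] (captured).
Matches to split on: at [0:10] → '775vvvwpoq'; at [12:23] → '474vvvwbnqq'; at [26:38] → '4447vvvbbnpp'.
`re.split` interleaves the captured-group text with the surrounding fragments.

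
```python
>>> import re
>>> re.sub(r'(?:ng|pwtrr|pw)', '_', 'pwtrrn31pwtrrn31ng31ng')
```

`|` is ordered: at each position the engine commits to the first alternative that works.
Matches: at [0:5] → 'pwtrr'; at [8:13] → 'pwtrr'; at [16:18] → 'ng'; at [20:22] → 'ng'.
`sub` substitutes '_' at each match site.

'_n31_n31_31_'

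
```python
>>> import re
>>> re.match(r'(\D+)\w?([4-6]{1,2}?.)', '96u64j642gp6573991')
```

None

Pattern: one or more of a non-digit (captured); then optionally a word character; then 1 to 2 of a character in [4-6] (lazy), then any character (captured).
`re.match` won't scan ahead — the pattern has to work from the very first character.
Here position 0 doesn't satisfy it, so the call returns None.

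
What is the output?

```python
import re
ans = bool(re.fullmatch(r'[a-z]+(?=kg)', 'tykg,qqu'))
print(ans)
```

False

The positive lookaround only admits positions where the adjacent text matches; those characters stay outside the span.
`fullmatch` succeeds only if the pattern covers the string from start to end.
Here the pattern can't cover the whole string, so the call returns None, and `bool(None)` is False.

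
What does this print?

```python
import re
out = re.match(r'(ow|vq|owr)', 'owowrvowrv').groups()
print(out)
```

('ow',)

The match spans [0:2] → 'ow'.
Captured: group 1 = 'ow'.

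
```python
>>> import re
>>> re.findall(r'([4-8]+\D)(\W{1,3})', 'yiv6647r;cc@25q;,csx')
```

[('6647r', ';'), ('5q', ';,')]

`findall` packs the 2 group values into a tuple for every match.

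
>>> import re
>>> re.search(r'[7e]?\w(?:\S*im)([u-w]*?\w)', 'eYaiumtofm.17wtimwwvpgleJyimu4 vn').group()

'eYaiumtofm.17wtimwwvpgleJyimu'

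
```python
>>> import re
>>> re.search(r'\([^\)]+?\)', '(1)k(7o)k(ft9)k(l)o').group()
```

'(1)'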